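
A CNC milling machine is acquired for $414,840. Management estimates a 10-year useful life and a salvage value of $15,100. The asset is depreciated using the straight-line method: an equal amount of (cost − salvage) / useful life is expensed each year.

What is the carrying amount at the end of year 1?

Depreciable base = $414,840 − $15,100 = $399,740.
Annual expense = $399,740 / 10 = $39,974.
End of year 1: book value $374,866.

$374,866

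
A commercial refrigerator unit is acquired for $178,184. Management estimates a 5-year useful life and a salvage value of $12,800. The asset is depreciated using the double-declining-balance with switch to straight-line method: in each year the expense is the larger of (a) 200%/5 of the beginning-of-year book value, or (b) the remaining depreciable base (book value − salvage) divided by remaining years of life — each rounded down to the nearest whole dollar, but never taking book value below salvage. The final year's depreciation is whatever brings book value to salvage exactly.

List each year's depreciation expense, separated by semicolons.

$71,273; $42,764; $25,658; $15,395; $10,294

Depreciable base = $178,184 − $12,800 = $165,384.
Year 1: DB = ⌊$178,184 × 200%/5⌋ = $71,273; SL = ⌊$165,384/5⌋ = $33,076 → take DB $71,273. Book value $106,911.
Year 2: DB = ⌊$106,911 × 200%/5⌋ = $42,764; SL = ⌊$94,111/4⌋ = $23,527 → take DB $42,764. Book value $64,147.
Year 3: DB = ⌊$64,147 × 200%/5⌋ = $25,658; SL = ⌊$51,347/3⌋ = $17,115 → take DB $25,658. Book value $38,489.
Year 4: DB = ⌊$38,489 × 200%/5⌋ = $15,395; SL = ⌊$25,689/2⌋ = $12,844 → take DB $15,395. Book value $23,094.
Year 5 (final): $23,094 − $12,800 = $10,294. Book value $12,800.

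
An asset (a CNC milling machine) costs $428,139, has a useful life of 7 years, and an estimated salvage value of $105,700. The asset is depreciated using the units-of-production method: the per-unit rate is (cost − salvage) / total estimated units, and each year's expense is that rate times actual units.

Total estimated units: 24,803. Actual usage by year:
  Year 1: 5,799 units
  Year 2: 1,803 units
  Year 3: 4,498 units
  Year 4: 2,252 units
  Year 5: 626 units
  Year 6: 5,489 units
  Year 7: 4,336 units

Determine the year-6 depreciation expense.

Depreciable base = $428,139 − $105,700 = $322,439.
Rate = $322,439 / 24,803 units = $13 per unit.
Year 1: 5,799 × $13 = $75,387. Book value $352,752.
Year 2: 1,803 × $13 = $23,439. Book value $329,313.
Year 3: 4,498 × $13 = $58,474. Book value $270,839.
Year 4: 2,252 × $13 = $29,276. Book value $241,563.
Year 5: 626 × $13 = $8,138. Book value $233,425.
Year 6: 5,489 × $13 = $71,357. Book value $162,068.

$71,357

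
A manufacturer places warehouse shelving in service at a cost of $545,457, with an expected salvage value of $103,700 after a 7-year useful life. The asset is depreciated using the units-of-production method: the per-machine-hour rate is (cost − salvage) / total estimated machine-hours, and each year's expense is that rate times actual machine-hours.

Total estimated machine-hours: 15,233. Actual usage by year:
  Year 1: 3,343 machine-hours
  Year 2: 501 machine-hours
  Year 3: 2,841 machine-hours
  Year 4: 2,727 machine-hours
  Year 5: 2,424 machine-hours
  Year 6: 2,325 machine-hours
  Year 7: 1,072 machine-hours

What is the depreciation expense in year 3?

$82,389

Depreciable base = $545,457 − $103,700 = $441,757.
Rate = $441,757 / 15,233 machine-hours = $29 per machine-hour.
Year 1: 3,343 × $29 = $96,947. Book value $448,510.
Year 2: 501 × $29 = $14,529. Book value $433,981.
Year 3: 2,841 × $29 = $82,389. Book value $351,592.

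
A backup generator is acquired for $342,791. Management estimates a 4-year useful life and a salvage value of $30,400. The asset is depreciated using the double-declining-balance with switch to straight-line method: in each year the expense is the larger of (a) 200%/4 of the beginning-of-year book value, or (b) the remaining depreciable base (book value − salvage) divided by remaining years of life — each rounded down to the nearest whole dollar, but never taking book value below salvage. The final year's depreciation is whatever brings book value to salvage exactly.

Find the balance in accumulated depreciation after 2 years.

$257,093

Depreciable base = $342,791 − $30,400 = $312,391.
Year 1: DB = ⌊$342,791 × 200%/4⌋ = $171,395; SL = ⌊$312,391/4⌋ = $78,097 → take DB $171,395. Book value $171,396.
Year 2: DB = ⌊$171,396 × 200%/4⌋ = $85,698; SL = ⌊$140,996/3⌋ = $46,998 → take DB $85,698. Book value $85,698.
Accumulated through year 2 = $342,791 − $85,698 = $257,093.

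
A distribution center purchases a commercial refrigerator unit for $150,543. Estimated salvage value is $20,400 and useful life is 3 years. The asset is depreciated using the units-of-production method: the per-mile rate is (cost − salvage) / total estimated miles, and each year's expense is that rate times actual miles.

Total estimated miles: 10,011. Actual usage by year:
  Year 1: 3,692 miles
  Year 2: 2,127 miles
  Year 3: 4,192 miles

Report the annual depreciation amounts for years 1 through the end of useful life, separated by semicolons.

$47,996; $27,651; $54,496

Depreciable base = $150,543 − $20,400 = $130,143.
Rate = $130,143 / 10,011 miles = $13 per mile.
Year 1: 3,692 × $13 = $47,996. Book value $102,547.
Year 2: 2,127 × $13 = $27,651. Book value $74,896.
Year 3: 4,192 × $13 = $54,496. Book value $20,400.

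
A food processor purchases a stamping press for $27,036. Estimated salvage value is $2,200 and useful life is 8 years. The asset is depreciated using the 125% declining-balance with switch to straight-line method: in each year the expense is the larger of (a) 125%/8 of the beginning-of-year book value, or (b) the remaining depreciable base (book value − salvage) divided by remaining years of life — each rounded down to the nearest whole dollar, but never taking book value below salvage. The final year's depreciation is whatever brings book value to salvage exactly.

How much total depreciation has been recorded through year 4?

$13,603

Depreciable base = $27,036 − $2,200 = $24,836.
Year 1: DB = ⌊$27,036 × 125%/8⌋ = $4,224; SL = ⌊$24,836/8⌋ = $3,104 → take DB $4,224. Book value $22,812.
Year 2: DB = ⌊$22,812 × 125%/8⌋ = $3,564; SL = ⌊$20,612/7⌋ = $2,944 → take DB $3,564. Book value $19,248.
Year 3: DB = ⌊$19,248 × 125%/8⌋ = $3,007; SL = ⌊$17,048/6⌋ = $2,841 → take DB $3,007. Book value $16,241.
Year 4: DB = ⌊$16,241 × 125%/8⌋ = $2,537; SL = ⌊$14,041/5⌋ = $2,808 → take SL $2,808. Book value $13,433.
Accumulated through year 4 = $27,036 − $13,433 = $13,603.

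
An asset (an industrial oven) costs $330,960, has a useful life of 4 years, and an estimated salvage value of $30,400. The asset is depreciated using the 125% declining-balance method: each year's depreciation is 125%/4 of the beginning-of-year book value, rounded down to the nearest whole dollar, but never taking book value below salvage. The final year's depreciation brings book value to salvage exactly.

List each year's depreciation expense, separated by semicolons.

Depreciable base = $330,960 − $30,400 = $300,560.
Year 1: ⌊$330,960 × 125%/4⌋ = $103,425. Book value $227,535.
Year 2: ⌊$227,535 × 125%/4⌋ = $71,104. Book value $156,431.
Year 3: ⌊$156,431 × 125%/4⌋ = $48,884. Book value $107,547.
Year 4 (final): $107,547 − $30,400 = $77,147. Book value $30,400.

$103,425; $71,104; $48,884; $77,147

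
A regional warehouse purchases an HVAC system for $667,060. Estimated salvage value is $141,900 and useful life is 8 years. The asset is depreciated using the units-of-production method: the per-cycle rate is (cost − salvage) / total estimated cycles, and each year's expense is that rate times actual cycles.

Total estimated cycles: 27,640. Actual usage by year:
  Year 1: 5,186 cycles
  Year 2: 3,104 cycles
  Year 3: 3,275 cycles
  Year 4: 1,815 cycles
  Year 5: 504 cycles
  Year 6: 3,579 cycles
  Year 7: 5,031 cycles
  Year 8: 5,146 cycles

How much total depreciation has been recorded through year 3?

Depreciable base = $667,060 − $141,900 = $525,160.
Rate = $525,160 / 27,640 cycles = $19 per cycle.
Year 1: 5,186 × $19 = $98,534. Book value $568,526.
Year 2: 3,104 × $19 = $58,976. Book value $509,550.
Year 3: 3,275 × $19 = $62,225. Book value $447,325.
Accumulated through year 3 = $667,060 − $447,325 = $219,735.

$219,735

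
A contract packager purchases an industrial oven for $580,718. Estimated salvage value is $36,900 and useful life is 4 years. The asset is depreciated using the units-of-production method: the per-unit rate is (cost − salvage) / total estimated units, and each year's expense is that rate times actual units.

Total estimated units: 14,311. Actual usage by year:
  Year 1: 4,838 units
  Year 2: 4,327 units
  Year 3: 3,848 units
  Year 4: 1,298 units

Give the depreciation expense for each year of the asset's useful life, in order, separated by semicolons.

$183,844; $164,426; $146,224; $49,324

Depreciable base = $580,718 − $36,900 = $543,818.
Rate = $543,818 / 14,311 units = $38 per unit.
Year 1: 4,838 × $38 = $183,844. Book value $396,874.
Year 2: 4,327 × $38 = $164,426. Book value $232,448.
Year 3: 3,848 × $38 = $146,224. Book value $86,224.
Year 4: 1,298 × $38 = $49,324. Book value $36,900.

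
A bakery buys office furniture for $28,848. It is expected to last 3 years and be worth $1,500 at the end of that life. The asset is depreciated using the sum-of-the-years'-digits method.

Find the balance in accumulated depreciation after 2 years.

$22,790

Depreciable base = $28,848 − $1,500 = $27,348.
Sum of the years' digits = 3+2+1 = 6.
Year 1: $27,348 × 3/6 = $13,674. Book value $15,174.
Year 2: $27,348 × 2/6 = $9,116. Book value $6,058.
Accumulated through year 2 = $28,848 − $6,058 = $22,790.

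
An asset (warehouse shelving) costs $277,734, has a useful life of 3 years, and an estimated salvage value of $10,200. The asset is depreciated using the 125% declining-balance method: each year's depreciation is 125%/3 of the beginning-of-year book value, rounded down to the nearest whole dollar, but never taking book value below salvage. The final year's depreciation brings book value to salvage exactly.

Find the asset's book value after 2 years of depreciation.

Depreciable base = $277,734 − $10,200 = $267,534.
Year 1: ⌊$277,734 × 125%/3⌋ = $115,722. Book value $162,012.
Year 2: ⌊$162,012 × 125%/3⌋ = $67,505. Book value $94,507.

$94,507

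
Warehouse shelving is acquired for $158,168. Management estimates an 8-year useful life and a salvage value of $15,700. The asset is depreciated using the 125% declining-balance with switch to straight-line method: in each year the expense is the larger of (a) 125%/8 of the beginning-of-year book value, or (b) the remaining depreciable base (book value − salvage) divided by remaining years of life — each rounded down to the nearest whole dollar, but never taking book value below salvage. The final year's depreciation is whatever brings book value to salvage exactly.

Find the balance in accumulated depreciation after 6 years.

Depreciable base = $158,168 − $15,700 = $142,468.
Year 1: DB = ⌊$158,168 × 125%/8⌋ = $24,713; SL = ⌊$142,468/8⌋ = $17,808 → take DB $24,713. Book value $133,455.
Year 2: DB = ⌊$133,455 × 125%/8⌋ = $20,852; SL = ⌊$117,755/7⌋ = $16,822 → take DB $20,852. Book value $112,603.
Year 3: DB = ⌊$112,603 × 125%/8⌋ = $17,594; SL = ⌊$96,903/6⌋ = $16,150 → take DB $17,594. Book value $95,009.
Year 4: DB = ⌊$95,009 × 125%/8⌋ = $14,845; SL = ⌊$79,309/5⌋ = $15,861 → take SL $15,861. Book value $79,148.
Year 5: DB = ⌊$79,148 × 125%/8⌋ = $12,366; SL = ⌊$63,448/4⌋ = $15,862 → take SL $15,862. Book value $63,286.
Year 6: DB = ⌊$63,286 × 125%/8⌋ = $9,888; SL = ⌊$47,586/3⌋ = $15,862 → take SL $15,862. Book value $47,424.
Accumulated through year 6 = $158,168 − $47,424 = $110,744.

$110,744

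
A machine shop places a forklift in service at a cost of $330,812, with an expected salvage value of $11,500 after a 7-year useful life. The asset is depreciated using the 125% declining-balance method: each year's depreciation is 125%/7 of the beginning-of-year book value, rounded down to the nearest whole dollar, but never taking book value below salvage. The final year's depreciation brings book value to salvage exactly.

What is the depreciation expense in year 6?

Depreciable base = $330,812 − $11,500 = $319,312.
Year 1: ⌊$330,812 × 125%/7⌋ = $59,073. Book value $271,739.
Year 2: ⌊$271,739 × 125%/7⌋ = $48,524. Book value $223,215.
Year 3: ⌊$223,215 × 125%/7⌋ = $39,859. Book value $183,356.
Year 4: ⌊$183,356 × 125%/7⌋ = $32,742. Book value $150,614.
Year 5: ⌊$150,614 × 125%/7⌋ = $26,895. Book value $123,719.
Year 6: ⌊$123,719 × 125%/7⌋ = $22,092. Book value $101,627.

$22,092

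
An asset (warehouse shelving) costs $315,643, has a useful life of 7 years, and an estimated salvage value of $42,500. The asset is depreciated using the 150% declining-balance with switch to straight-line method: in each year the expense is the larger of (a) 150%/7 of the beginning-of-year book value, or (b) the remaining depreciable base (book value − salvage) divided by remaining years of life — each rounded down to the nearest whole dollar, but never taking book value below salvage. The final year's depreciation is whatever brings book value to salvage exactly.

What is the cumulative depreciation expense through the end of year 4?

$195,345

Depreciable base = $315,643 − $42,500 = $273,143.
Year 1: DB = ⌊$315,643 × 150%/7⌋ = $67,637; SL = ⌊$273,143/7⌋ = $39,020 → take DB $67,637. Book value $248,006.
Year 2: DB = ⌊$248,006 × 150%/7⌋ = $53,144; SL = ⌊$205,506/6⌋ = $34,251 → take DB $53,144. Book value $194,862.
Year 3: DB = ⌊$194,862 × 150%/7⌋ = $41,756; SL = ⌊$152,362/5⌋ = $30,472 → take DB $41,756. Book value $153,106.
Year 4: DB = ⌊$153,106 × 150%/7⌋ = $32,808; SL = ⌊$110,606/4⌋ = $27,651 → take DB $32,808. Book value $120,298.
Accumulated through year 4 = $315,643 − $120,298 = $195,345.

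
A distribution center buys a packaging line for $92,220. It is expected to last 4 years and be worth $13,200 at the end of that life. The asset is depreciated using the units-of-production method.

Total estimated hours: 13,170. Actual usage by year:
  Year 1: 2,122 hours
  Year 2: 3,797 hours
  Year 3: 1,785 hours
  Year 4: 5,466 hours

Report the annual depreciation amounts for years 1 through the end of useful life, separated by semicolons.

$12,732; $22,782; $10,710; $32,796

Depreciable base = $92,220 − $13,200 = $79,020.
Rate = $79,020 / 13,170 hours = $6 per hour.
Year 1: 2,122 × $6 = $12,732. Book value $79,488.
Year 2: 3,797 × $6 = $22,782. Book value $56,706.
Year 3: 1,785 × $6 = $10,710. Book value $45,996.
Year 4: 5,466 × $6 = $32,796. Book value $13,200.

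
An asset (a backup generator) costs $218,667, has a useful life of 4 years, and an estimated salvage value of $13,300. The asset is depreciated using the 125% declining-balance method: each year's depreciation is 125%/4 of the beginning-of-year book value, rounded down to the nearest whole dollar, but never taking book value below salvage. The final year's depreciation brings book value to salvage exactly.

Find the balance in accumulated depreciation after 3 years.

Depreciable base = $218,667 − $13,300 = $205,367.
Year 1: ⌊$218,667 × 125%/4⌋ = $68,333. Book value $150,334.
Year 2: ⌊$150,334 × 125%/4⌋ = $46,979. Book value $103,355.
Year 3: ⌊$103,355 × 125%/4⌋ = $32,298. Book value $71,057.
Accumulated through year 3 = $218,667 − $71,057 = $147,610.

$147,610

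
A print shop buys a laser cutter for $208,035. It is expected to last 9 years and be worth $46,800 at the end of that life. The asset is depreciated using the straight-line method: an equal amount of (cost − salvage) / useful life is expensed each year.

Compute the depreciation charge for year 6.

$17,915

Depreciable base = $208,035 − $46,800 = $161,235.
Annual expense = $161,235 / 9 = $17,915.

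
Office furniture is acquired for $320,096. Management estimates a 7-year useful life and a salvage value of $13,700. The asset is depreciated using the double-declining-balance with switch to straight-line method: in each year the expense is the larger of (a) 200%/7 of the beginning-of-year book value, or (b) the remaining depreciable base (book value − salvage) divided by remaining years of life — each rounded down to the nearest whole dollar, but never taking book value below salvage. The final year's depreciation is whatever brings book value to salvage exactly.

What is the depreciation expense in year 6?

Depreciable base = $320,096 − $13,700 = $306,396.
Year 1: DB = ⌊$320,096 × 200%/7⌋ = $91,456; SL = ⌊$306,396/7⌋ = $43,770 → take DB $91,456. Book value $228,640.
Year 2: DB = ⌊$228,640 × 200%/7⌋ = $65,325; SL = ⌊$214,940/6⌋ = $35,823 → take DB $65,325. Book value $163,315.
Year 3: DB = ⌊$163,315 × 200%/7⌋ = $46,661; SL = ⌊$149,615/5⌋ = $29,923 → take DB $46,661. Book value $116,654.
Year 4: DB = ⌊$116,654 × 200%/7⌋ = $33,329; SL = ⌊$102,954/4⌋ = $25,738 → take DB $33,329. Book value $83,325.
Year 5: DB = ⌊$83,325 × 200%/7⌋ = $23,807; SL = ⌊$69,625/3⌋ = $23,208 → take DB $23,807. Book value $59,518.
Year 6: DB = ⌊$59,518 × 200%/7⌋ = $17,005; SL = ⌊$45,818/2⌋ = $22,909 → take SL $22,909. Book value $36,609.

$22,909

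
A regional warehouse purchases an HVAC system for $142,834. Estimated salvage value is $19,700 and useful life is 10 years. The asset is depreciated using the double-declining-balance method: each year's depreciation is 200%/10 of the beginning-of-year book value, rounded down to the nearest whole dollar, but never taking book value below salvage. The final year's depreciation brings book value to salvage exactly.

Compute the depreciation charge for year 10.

$0

Depreciable base = $142,834 − $19,700 = $123,134.
Year 1: ⌊$142,834 × 200%/10⌋ = $28,566. Book value $114,268.
Year 2: ⌊$114,268 × 200%/10⌋ = $22,853. Book value $91,415.
Year 3: ⌊$91,415 × 200%/10⌋ = $18,283. Book value $73,132.
Year 4: ⌊$73,132 × 200%/10⌋ = $14,626. Book value $58,506.
Year 5: ⌊$58,506 × 200%/10⌋ = $11,701. Book value $46,805.
Year 6: ⌊$46,805 × 200%/10⌋ = $9,361. Book value $37,444.
Year 7: ⌊$37,444 × 200%/10⌋ = $7,488. Book value $29,956.
Year 8: ⌊$29,956 × 200%/10⌋ = $5,991. Book value $23,965.
Year 9: ⌊$23,965 × 200%/10⌋ = $4,793, capped at $4,265. Book value $19,700.
Year 10 (final): $19,700 − $19,700 = $0. Book value $19,700.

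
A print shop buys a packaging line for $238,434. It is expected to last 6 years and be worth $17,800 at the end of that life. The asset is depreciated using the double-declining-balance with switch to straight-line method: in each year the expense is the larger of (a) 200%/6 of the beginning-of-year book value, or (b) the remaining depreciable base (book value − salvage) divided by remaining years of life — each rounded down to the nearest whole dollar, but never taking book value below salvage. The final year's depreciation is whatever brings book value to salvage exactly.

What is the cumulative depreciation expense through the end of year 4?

$191,335

Depreciable base = $238,434 − $17,800 = $220,634.
Year 1: DB = ⌊$238,434 × 200%/6⌋ = $79,478; SL = ⌊$220,634/6⌋ = $36,772 → take DB $79,478. Book value $158,956.
Year 2: DB = ⌊$158,956 × 200%/6⌋ = $52,985; SL = ⌊$141,156/5⌋ = $28,231 → take DB $52,985. Book value $105,971.
Year 3: DB = ⌊$105,971 × 200%/6⌋ = $35,323; SL = ⌊$88,171/4⌋ = $22,042 → take DB $35,323. Book value $70,648.
Year 4: DB = ⌊$70,648 × 200%/6⌋ = $23,549; SL = ⌊$52,848/3⌋ = $17,616 → take DB $23,549. Book value $47,099.
Accumulated through year 4 = $238,434 − $47,099 = $191,335.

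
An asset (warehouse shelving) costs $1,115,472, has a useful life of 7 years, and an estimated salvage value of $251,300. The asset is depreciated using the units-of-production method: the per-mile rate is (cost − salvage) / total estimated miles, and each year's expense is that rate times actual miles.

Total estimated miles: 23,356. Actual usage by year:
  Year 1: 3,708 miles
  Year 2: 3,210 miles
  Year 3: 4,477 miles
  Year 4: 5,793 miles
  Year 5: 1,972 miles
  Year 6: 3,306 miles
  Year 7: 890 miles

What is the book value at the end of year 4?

$479,516

Depreciable base = $1,115,472 − $251,300 = $864,172.
Rate = $864,172 / 23,356 miles = $37 per mile.
Year 1: 3,708 × $37 = $137,196. Book value $978,276.
Year 2: 3,210 × $37 = $118,770. Book value $859,506.
Year 3: 4,477 × $37 = $165,649. Book value $693,857.
Year 4: 5,793 × $37 = $214,341. Book value $479,516.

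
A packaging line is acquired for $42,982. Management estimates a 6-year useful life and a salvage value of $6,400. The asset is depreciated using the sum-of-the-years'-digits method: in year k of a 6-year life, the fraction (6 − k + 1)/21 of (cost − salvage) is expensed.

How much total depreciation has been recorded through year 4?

$31,356

Depreciable base = $42,982 − $6,400 = $36,582.
Sum of the years' digits = 6+5+4+3+2+1 = 21.
Year 1: $36,582 × 6/21 = $10,452. Book value $32,530.
Year 2: $36,582 × 5/21 = $8,710. Book value $23,820.
Year 3: $36,582 × 4/21 = $6,968. Book value $16,852.
Year 4: $36,582 × 3/21 = $5,226. Book value $11,626.
Accumulated through year 4 = $42,982 − $11,626 = $31,356.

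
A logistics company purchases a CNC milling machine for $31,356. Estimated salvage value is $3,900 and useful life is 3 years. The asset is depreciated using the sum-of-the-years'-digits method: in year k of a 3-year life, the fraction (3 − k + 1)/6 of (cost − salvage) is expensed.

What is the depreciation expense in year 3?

$4,576

Depreciable base = $31,356 − $3,900 = $27,456.
Sum of the years' digits = 3+2+1 = 6.
Year 1: $27,456 × 3/6 = $13,728. Book value $17,628.
Year 2: $27,456 × 2/6 = $9,152. Book value $8,476.
Year 3: $27,456 × 1/6 = $4,576. Book value $3,900.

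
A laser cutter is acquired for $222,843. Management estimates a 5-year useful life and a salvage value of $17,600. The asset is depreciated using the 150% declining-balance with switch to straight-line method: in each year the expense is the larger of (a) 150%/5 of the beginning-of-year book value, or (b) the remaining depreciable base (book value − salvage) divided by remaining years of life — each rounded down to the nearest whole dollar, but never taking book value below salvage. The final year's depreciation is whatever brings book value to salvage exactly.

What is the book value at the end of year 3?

Depreciable base = $222,843 − $17,600 = $205,243.
Year 1: DB = ⌊$222,843 × 150%/5⌋ = $66,852; SL = ⌊$205,243/5⌋ = $41,048 → take DB $66,852. Book value $155,991.
Year 2: DB = ⌊$155,991 × 150%/5⌋ = $46,797; SL = ⌊$138,391/4⌋ = $34,597 → take DB $46,797. Book value $109,194.
Year 3: DB = ⌊$109,194 × 150%/5⌋ = $32,758; SL = ⌊$91,594/3⌋ = $30,531 → take DB $32,758. Book value $76,436.

$76,436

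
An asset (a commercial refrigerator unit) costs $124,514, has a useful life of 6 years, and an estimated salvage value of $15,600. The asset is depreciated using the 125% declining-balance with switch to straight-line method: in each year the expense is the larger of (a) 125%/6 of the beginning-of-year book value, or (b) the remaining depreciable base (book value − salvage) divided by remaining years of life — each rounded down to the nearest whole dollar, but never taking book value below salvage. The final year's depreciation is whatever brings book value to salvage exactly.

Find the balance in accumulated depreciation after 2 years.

$46,476

Depreciable base = $124,514 − $15,600 = $108,914.
Year 1: DB = ⌊$124,514 × 125%/6⌋ = $25,940; SL = ⌊$108,914/6⌋ = $18,152 → take DB $25,940. Book value $98,574.
Year 2: DB = ⌊$98,574 × 125%/6⌋ = $20,536; SL = ⌊$82,974/5⌋ = $16,594 → take DB $20,536. Book value $78,038.
Accumulated through year 2 = $124,514 − $78,038 = $46,476.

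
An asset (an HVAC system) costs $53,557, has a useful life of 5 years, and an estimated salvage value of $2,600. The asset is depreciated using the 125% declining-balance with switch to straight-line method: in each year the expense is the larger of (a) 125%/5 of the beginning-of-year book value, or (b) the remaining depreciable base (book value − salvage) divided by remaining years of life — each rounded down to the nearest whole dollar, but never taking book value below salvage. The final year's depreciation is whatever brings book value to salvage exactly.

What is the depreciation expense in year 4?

Depreciable base = $53,557 − $2,600 = $50,957.
Year 1: DB = ⌊$53,557 × 125%/5⌋ = $13,389; SL = ⌊$50,957/5⌋ = $10,191 → take DB $13,389. Book value $40,168.
Year 2: DB = ⌊$40,168 × 125%/5⌋ = $10,042; SL = ⌊$37,568/4⌋ = $9,392 → take DB $10,042. Book value $30,126.
Year 3: DB = ⌊$30,126 × 125%/5⌋ = $7,531; SL = ⌊$27,526/3⌋ = $9,175 → take SL $9,175. Book value $20,951.
Year 4: DB = ⌊$20,951 × 125%/5⌋ = $5,237; SL = ⌊$18,351/2⌋ = $9,175 → take SL $9,175. Book value $11,776.

$9,175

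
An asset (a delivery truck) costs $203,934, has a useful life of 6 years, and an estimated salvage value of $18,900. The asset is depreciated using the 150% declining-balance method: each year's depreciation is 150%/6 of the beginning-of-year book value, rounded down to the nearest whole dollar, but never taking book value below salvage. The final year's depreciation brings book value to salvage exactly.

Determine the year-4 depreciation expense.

Depreciable base = $203,934 − $18,900 = $185,034.
Year 1: ⌊$203,934 × 150%/6⌋ = $50,983. Book value $152,951.
Year 2: ⌊$152,951 × 150%/6⌋ = $38,237. Book value $114,714.
Year 3: ⌊$114,714 × 150%/6⌋ = $28,678. Book value $86,036.
Year 4: ⌊$86,036 × 150%/6⌋ = $21,509. Book value $64,527.

$21,509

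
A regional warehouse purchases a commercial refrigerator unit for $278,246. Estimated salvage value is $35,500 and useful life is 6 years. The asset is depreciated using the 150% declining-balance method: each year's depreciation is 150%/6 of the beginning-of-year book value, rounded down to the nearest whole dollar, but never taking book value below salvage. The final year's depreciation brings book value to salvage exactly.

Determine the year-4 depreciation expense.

Depreciable base = $278,246 − $35,500 = $242,746.
Year 1: ⌊$278,246 × 150%/6⌋ = $69,561. Book value $208,685.
Year 2: ⌊$208,685 × 150%/6⌋ = $52,171. Book value $156,514.
Year 3: ⌊$156,514 × 150%/6⌋ = $39,128. Book value $117,386.
Year 4: ⌊$117,386 × 150%/6⌋ = $29,346. Book value $88,040.

$29,346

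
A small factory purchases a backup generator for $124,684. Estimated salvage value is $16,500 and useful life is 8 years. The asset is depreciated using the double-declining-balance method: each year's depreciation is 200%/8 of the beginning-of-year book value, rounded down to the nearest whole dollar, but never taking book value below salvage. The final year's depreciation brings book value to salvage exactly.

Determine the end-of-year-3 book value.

$52,602

Depreciable base = $124,684 − $16,500 = $108,184.
Year 1: ⌊$124,684 × 200%/8⌋ = $31,171. Book value $93,513.
Year 2: ⌊$93,513 × 200%/8⌋ = $23,378. Book value $70,135.
Year 3: ⌊$70,135 × 200%/8⌋ = $17,533. Book value $52,602.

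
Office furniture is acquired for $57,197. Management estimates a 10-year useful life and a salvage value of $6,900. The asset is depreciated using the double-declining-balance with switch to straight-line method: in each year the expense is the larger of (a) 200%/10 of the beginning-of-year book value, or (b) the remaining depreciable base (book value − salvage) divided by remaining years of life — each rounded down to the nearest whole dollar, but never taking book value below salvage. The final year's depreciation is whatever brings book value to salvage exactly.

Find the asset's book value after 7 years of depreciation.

$11,997

Depreciable base = $57,197 − $6,900 = $50,297.
Year 1: DB = ⌊$57,197 × 200%/10⌋ = $11,439; SL = ⌊$50,297/10⌋ = $5,029 → take DB $11,439. Book value $45,758.
Year 2: DB = ⌊$45,758 × 200%/10⌋ = $9,151; SL = ⌊$38,858/9⌋ = $4,317 → take DB $9,151. Book value $36,607.
Year 3: DB = ⌊$36,607 × 200%/10⌋ = $7,321; SL = ⌊$29,707/8⌋ = $3,713 → take DB $7,321. Book value $29,286.
Year 4: DB = ⌊$29,286 × 200%/10⌋ = $5,857; SL = ⌊$22,386/7⌋ = $3,198 → take DB $5,857. Book value $23,429.
Year 5: DB = ⌊$23,429 × 200%/10⌋ = $4,685; SL = ⌊$16,529/6⌋ = $2,754 → take DB $4,685. Book value $18,744.
Year 6: DB = ⌊$18,744 × 200%/10⌋ = $3,748; SL = ⌊$11,844/5⌋ = $2,368 → take DB $3,748. Book value $14,996.
Year 7: DB = ⌊$14,996 × 200%/10⌋ = $2,999; SL = ⌊$8,096/4⌋ = $2,024 → take DB $2,999. Book value $11,997.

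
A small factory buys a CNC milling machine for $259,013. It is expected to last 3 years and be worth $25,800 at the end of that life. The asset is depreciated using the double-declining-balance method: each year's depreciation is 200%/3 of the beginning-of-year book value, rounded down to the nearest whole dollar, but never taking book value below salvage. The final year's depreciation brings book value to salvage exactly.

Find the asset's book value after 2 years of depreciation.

Depreciable base = $259,013 − $25,800 = $233,213.
Year 1: ⌊$259,013 × 200%/3⌋ = $172,675. Book value $86,338.
Year 2: ⌊$86,338 × 200%/3⌋ = $57,558. Book value $28,780.

$28,780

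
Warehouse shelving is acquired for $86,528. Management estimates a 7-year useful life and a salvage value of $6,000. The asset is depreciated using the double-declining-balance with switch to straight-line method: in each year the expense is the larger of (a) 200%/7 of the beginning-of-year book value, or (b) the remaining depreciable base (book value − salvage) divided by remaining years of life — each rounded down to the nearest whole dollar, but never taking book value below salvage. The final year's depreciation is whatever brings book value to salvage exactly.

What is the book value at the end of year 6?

Depreciable base = $86,528 − $6,000 = $80,528.
Year 1: DB = ⌊$86,528 × 200%/7⌋ = $24,722; SL = ⌊$80,528/7⌋ = $11,504 → take DB $24,722. Book value $61,806.
Year 2: DB = ⌊$61,806 × 200%/7⌋ = $17,658; SL = ⌊$55,806/6⌋ = $9,301 → take DB $17,658. Book value $44,148.
Year 3: DB = ⌊$44,148 × 200%/7⌋ = $12,613; SL = ⌊$38,148/5⌋ = $7,629 → take DB $12,613. Book value $31,535.
Year 4: DB = ⌊$31,535 × 200%/7⌋ = $9,010; SL = ⌊$25,535/4⌋ = $6,383 → take DB $9,010. Book value $22,525.
Year 5: DB = ⌊$22,525 × 200%/7⌋ = $6,435; SL = ⌊$16,525/3⌋ = $5,508 → take DB $6,435. Book value $16,090.
Year 6: DB = ⌊$16,090 × 200%/7⌋ = $4,597; SL = ⌊$10,090/2⌋ = $5,045 → take SL $5,045. Book value $11,045.

$11,045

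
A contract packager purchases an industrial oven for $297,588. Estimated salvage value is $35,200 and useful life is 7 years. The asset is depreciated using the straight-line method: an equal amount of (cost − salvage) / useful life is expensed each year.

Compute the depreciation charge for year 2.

Depreciable base = $297,588 − $35,200 = $262,388.
Annual expense = $262,388 / 7 = $37,484.

$37,484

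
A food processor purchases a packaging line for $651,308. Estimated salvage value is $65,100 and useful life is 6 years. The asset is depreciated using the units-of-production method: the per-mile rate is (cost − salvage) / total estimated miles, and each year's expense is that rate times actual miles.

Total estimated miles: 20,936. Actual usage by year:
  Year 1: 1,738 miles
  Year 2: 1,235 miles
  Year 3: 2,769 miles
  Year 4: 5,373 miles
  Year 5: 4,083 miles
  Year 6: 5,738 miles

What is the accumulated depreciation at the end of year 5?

$425,544

Depreciable base = $651,308 − $65,100 = $586,208.
Rate = $586,208 / 20,936 miles = $28 per mile.
Year 1: 1,738 × $28 = $48,664. Book value $602,644.
Year 2: 1,235 × $28 = $34,580. Book value $568,064.
Year 3: 2,769 × $28 = $77,532. Book value $490,532.
Year 4: 5,373 × $28 = $150,444. Book value $340,088.
Year 5: 4,083 × $28 = $114,324. Book value $225,764.
Accumulated through year 5 = $651,308 − $225,764 = $425,544.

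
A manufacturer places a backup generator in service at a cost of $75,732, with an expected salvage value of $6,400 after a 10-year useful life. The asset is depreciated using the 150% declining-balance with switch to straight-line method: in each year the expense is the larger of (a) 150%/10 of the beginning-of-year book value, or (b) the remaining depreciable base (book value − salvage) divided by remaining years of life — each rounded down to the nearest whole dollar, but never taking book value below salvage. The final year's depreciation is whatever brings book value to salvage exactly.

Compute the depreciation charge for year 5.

$5,930

Depreciable base = $75,732 − $6,400 = $69,332.
Year 1: DB = ⌊$75,732 × 150%/10⌋ = $11,359; SL = ⌊$69,332/10⌋ = $6,933 → take DB $11,359. Book value $64,373.
Year 2: DB = ⌊$64,373 × 150%/10⌋ = $9,655; SL = ⌊$57,973/9⌋ = $6,441 → take DB $9,655. Book value $54,718.
Year 3: DB = ⌊$54,718 × 150%/10⌋ = $8,207; SL = ⌊$48,318/8⌋ = $6,039 → take DB $8,207. Book value $46,511.
Year 4: DB = ⌊$46,511 × 150%/10⌋ = $6,976; SL = ⌊$40,111/7⌋ = $5,730 → take DB $6,976. Book value $39,535.
Year 5: DB = ⌊$39,535 × 150%/10⌋ = $5,930; SL = ⌊$33,135/6⌋ = $5,522 → take DB $5,930. Book value $33,605.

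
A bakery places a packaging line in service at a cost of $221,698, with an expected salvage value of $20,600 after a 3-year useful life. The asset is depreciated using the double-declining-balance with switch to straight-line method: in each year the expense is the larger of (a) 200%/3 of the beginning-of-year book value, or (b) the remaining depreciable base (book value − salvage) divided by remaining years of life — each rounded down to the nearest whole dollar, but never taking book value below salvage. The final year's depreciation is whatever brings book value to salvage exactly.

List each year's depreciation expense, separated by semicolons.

Depreciable base = $221,698 − $20,600 = $201,098.
Year 1: DB = ⌊$221,698 × 200%/3⌋ = $147,798; SL = ⌊$201,098/3⌋ = $67,032 → take DB $147,798. Book value $73,900.
Year 2: DB = ⌊$73,900 × 200%/3⌋ = $49,266; SL = ⌊$53,300/2⌋ = $26,650 → take DB $49,266. Book value $24,634.
Year 3 (final): $24,634 − $20,600 = $4,034. Book value $20,600.

$147,798; $49,266; $4,034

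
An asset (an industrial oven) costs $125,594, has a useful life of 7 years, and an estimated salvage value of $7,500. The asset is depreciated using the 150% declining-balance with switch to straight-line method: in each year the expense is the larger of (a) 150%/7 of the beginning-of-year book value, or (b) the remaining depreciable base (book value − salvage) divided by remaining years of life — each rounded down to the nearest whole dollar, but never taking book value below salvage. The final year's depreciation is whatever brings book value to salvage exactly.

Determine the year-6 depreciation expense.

$13,356

Depreciable base = $125,594 − $7,500 = $118,094.
Year 1: DB = ⌊$125,594 × 150%/7⌋ = $26,913; SL = ⌊$118,094/7⌋ = $16,870 → take DB $26,913. Book value $98,681.
Year 2: DB = ⌊$98,681 × 150%/7⌋ = $21,145; SL = ⌊$91,181/6⌋ = $15,196 → take DB $21,145. Book value $77,536.
Year 3: DB = ⌊$77,536 × 150%/7⌋ = $16,614; SL = ⌊$70,036/5⌋ = $14,007 → take DB $16,614. Book value $60,922.
Year 4: DB = ⌊$60,922 × 150%/7⌋ = $13,054; SL = ⌊$53,422/4⌋ = $13,355 → take SL $13,355. Book value $47,567.
Year 5: DB = ⌊$47,567 × 150%/7⌋ = $10,192; SL = ⌊$40,067/3⌋ = $13,355 → take SL $13,355. Book value $34,212.
Year 6: DB = ⌊$34,212 × 150%/7⌋ = $7,331; SL = ⌊$26,712/2⌋ = $13,356 → take SL $13,356. Book value $20,856.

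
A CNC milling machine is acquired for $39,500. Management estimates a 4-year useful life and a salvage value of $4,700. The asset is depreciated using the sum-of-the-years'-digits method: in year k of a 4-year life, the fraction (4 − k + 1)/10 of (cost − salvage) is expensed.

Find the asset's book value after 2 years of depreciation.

Depreciable base = $39,500 − $4,700 = $34,800.
Sum of the years' digits = 4+3+2+1 = 10.
Year 1: $34,800 × 4/10 = $13,920. Book value $25,580.
Year 2: $34,800 × 3/10 = $10,440. Book value $15,140.

$15,140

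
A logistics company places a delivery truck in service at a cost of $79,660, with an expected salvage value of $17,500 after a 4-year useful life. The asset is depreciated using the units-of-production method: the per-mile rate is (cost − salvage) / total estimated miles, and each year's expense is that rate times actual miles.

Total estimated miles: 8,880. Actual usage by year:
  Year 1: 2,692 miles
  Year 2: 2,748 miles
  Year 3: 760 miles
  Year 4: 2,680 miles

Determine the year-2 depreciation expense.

$19,236

Depreciable base = $79,660 − $17,500 = $62,160.
Rate = $62,160 / 8,880 miles = $7 per mile.
Year 1: 2,692 × $7 = $18,844. Book value $60,816.
Year 2: 2,748 × $7 = $19,236. Book value $41,580.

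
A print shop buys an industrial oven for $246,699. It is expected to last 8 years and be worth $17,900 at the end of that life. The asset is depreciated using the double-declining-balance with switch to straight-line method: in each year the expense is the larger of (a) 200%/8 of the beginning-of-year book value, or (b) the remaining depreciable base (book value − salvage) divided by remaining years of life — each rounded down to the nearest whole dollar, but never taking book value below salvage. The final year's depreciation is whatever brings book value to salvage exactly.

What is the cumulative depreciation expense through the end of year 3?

$142,622

Depreciable base = $246,699 − $17,900 = $228,799.
Year 1: DB = ⌊$246,699 × 200%/8⌋ = $61,674; SL = ⌊$228,799/8⌋ = $28,599 → take DB $61,674. Book value $185,025.
Year 2: DB = ⌊$185,025 × 200%/8⌋ = $46,256; SL = ⌊$167,125/7⌋ = $23,875 → take DB $46,256. Book value $138,769.
Year 3: DB = ⌊$138,769 × 200%/8⌋ = $34,692; SL = ⌊$120,869/6⌋ = $20,144 → take DB $34,692. Book value $104,077.
Accumulated through year 3 = $246,699 − $104,077 = $142,622.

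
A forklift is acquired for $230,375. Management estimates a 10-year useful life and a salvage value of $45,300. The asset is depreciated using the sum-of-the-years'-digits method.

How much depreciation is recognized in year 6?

$16,825

Depreciable base = $230,375 − $45,300 = $185,075.
Sum of the years' digits = 10+9+8+7+6+5+4+3+2+1 = 55.
Year 1: $185,075 × 10/55 = $33,650. Book value $196,725.
Year 2: $185,075 × 9/55 = $30,285. Book value $166,440.
Year 3: $185,075 × 8/55 = $26,920. Book value $139,520.
Year 4: $185,075 × 7/55 = $23,555. Book value $115,965.
Year 5: $185,075 × 6/55 = $20,190. Book value $95,775.
Year 6: $185,075 × 5/55 = $16,825. Book value $78,950.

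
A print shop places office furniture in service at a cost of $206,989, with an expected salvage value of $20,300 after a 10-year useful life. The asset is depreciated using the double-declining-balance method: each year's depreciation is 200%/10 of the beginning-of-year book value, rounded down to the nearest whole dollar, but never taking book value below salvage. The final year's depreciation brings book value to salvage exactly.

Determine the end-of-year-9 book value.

$27,784

Depreciable base = $206,989 − $20,300 = $186,689.
Year 1: ⌊$206,989 × 200%/10⌋ = $41,397. Book value $165,592.
Year 2: ⌊$165,592 × 200%/10⌋ = $33,118. Book value $132,474.
Year 3: ⌊$132,474 × 200%/10⌋ = $26,494. Book value $105,980.
Year 4: ⌊$105,980 × 200%/10⌋ = $21,196. Book value $84,784.
Year 5: ⌊$84,784 × 200%/10⌋ = $16,956. Book value $67,828.
Year 6: ⌊$67,828 × 200%/10⌋ = $13,565. Book value $54,263.
Year 7: ⌊$54,263 × 200%/10⌋ = $10,852. Book value $43,411.
Year 8: ⌊$43,411 × 200%/10⌋ = $8,682. Book value $34,729.
Year 9: ⌊$34,729 × 200%/10⌋ = $6,945. Book value $27,784.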